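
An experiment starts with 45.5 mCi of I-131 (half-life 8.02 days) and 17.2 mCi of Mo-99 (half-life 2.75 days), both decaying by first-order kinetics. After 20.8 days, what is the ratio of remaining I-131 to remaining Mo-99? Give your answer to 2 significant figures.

I-131: 45.5 × (1/2)^(20.8/8.02) = 45.5 × (1/2)^2.5935 ≈ 7.5385 mCi.
Mo-99: 17.2 × (1/2)^(20.8/2.75) = 17.2 × (1/2)^7.5636 ≈ 0.090917 mCi.
Ratio ≈ 7.5385 / 0.090917 ≈ 82.916.

83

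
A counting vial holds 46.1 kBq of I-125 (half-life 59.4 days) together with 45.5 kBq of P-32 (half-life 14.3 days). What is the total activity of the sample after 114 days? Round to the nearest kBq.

I-125: 46.1 × (1/2)^(114/59.4) = 46.1 × (1/2)^1.9192 ≈ 12.189 kBq.
P-32: 45.5 × (1/2)^(114/14.3) = 45.5 × (1/2)^7.972 ≈ 0.18121 kBq.
Total = 12.189 + 0.18121 ≈ 12.37 kBq.

12 kBq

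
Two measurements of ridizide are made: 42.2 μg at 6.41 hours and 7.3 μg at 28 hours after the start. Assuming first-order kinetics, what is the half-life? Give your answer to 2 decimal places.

Over Δt = 28 − 6.41 = 21.59 hours, the level fell by a factor of 42.2/7.3 ≈ 5.7808.
n = log₂(5.7808) ≈ 2.5313 half-lives, so t½ = 21.59/2.5313 ≈ 8.5293 hours.

8.53 hours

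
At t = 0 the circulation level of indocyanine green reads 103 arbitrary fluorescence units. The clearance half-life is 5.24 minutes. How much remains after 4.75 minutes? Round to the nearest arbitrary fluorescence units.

55 arbitrary fluorescence units

Number of half-lives: n = 4.75/5.24 ≈ 0.90649.
Remaining = 103 × (1/2)^0.90649 = 103 × 0.53348 ≈ 54.949 arbitrary fluorescence units.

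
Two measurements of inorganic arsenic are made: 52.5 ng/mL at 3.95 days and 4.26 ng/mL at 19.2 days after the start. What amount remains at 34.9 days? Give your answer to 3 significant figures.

Over Δt = 19.2 − 3.95 = 15.25 days, the level fell by a factor of 52.5/4.26 ≈ 12.324.
n = log₂(12.324) ≈ 3.6234 half-lives, so t½ = 15.25/3.6234 ≈ 4.2088 days.
From t = 19.2 to t = 34.9: 4.26 × (1/2)^((34.9−19.2)/4.2088) ≈ 0.32098 ng/mL.

0.321 ng/mL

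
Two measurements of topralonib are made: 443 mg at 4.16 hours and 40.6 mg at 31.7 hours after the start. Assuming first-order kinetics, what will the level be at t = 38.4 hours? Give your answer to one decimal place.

22.7 mg

Over Δt = 31.7 − 4.16 = 27.54 hours, the level fell by a factor of 443/40.6 ≈ 10.911.
n = log₂(10.911) ≈ 3.4478 half-lives, so t½ = 27.54/3.4478 ≈ 7.9878 hours.
From t = 31.7 to t = 38.4: 40.6 × (1/2)^((38.4−31.7)/7.9878) ≈ 22.7 mg.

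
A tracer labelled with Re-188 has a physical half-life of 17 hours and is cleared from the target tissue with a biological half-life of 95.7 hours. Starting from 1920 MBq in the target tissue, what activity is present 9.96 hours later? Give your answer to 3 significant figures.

1/t_eff = 1/t_phys + 1/t_biol = 1/17 + 1/95.7 = 0.069273 per hour.
t_eff = 17 × 95.7 / (17 + 95.7) ≈ 14.436 hours.
Remaining = 1920 × (1/2)^(9.96/14.436) = 1920 × (1/2)^0.68996 ≈ 1190.2 MBq.

1190 MBq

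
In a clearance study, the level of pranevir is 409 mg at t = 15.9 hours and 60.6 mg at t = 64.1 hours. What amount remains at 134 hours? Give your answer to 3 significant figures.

3.80 mg

Over Δt = 64.1 − 15.9 = 48.2 hours, the level fell by a factor of 409/60.6 ≈ 6.7492.
n = log₂(6.7492) ≈ 2.7547 half-lives, so t½ = 48.2/2.7547 ≈ 17.497 hours.
From t = 64.1 to t = 134: 60.6 × (1/2)^((134−64.1)/17.497) ≈ 3.8009 mg.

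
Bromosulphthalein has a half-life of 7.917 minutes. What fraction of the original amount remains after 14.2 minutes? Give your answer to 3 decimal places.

0.288

n = 14.2/7.917 ≈ 1.7936 half-lives.
Fraction remaining = (1/2)^1.7936 ≈ 0.28845.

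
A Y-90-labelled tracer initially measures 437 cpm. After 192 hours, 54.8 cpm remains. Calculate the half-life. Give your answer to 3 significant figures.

64.1 hours

A/A₀ = 54.8/437 ≈ 0.1254.
n = log₂(7.9745) ≈ 2.9954 half-lives elapsed in 192 hours.
t½ = 192/2.9954 ≈ 64.099 hours.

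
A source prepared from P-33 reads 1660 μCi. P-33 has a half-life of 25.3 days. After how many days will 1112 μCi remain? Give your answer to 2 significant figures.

15 days

Fraction remaining = 1112/1660 ≈ 0.66988.
n = log₂(1660/1112) = ln(1.4928)/ln 2 ≈ 0.57803 half-lives.
t = n × t½ = 0.57803 × 25.3 ≈ 14.624 days.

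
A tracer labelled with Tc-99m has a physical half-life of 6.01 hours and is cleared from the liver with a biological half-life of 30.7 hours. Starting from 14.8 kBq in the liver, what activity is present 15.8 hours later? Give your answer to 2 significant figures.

1.7 kBq

1/t_eff = 1/t_phys + 1/t_biol = 1/6.01 + 1/30.7 = 0.19896 per hour.
t_eff = 6.01 × 30.7 / (6.01 + 30.7) ≈ 5.0261 hours.
Remaining = 14.8 × (1/2)^(15.8/5.0261) = 14.8 × (1/2)^3.1436 ≈ 1.6747 kBq.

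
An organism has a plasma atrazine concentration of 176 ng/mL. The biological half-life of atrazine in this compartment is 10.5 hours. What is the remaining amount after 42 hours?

Elapsed time is 4 half-lives (42/10.5).
Each half-life halves the amount: 176 × (1/2)^4 = 176/16 = 11 ng/mL.

11 ng/mL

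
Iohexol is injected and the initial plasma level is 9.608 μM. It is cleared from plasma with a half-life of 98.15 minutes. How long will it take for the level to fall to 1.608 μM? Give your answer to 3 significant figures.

253 minutes

Fraction remaining = 1.608/9.608 ≈ 0.16736.
n = log₂(9.608/1.608) = ln(5.9751)/ln 2 ≈ 2.579 half-lives.
t = n × t½ = 2.579 × 98.15 ≈ 253.13 minutes.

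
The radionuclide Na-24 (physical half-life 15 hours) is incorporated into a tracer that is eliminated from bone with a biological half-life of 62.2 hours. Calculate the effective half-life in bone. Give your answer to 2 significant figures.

1/t_eff = 1/t_phys + 1/t_biol = 1/15 + 1/62.2 = 0.082744 per hour.
t_eff = 15 × 62.2 / (15 + 62.2) ≈ 12.085 hours.

12 hours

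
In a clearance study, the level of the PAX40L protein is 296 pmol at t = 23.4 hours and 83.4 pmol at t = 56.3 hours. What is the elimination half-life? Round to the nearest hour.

18 hours

Over Δt = 56.3 − 23.4 = 32.9 hours, the level fell by a factor of 296/83.4 ≈ 3.5492.
n = log₂(3.5492) ≈ 1.8275 half-lives, so t½ = 32.9/1.8275 ≈ 18.003 hours.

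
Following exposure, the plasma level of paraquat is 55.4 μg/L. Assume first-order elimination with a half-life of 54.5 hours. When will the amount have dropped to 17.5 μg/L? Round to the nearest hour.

Fraction remaining = 17.5/55.4 ≈ 0.31588.
n = log₂(55.4/17.5) = ln(3.1657)/ln 2 ≈ 1.6625 half-lives.
t = n × t½ = 1.6625 × 54.5 ≈ 90.608 hours.

91 hours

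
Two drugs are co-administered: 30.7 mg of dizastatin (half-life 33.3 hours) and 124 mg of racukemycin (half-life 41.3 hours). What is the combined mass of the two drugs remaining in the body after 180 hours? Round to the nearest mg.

dizastatin: 30.7 × (1/2)^(180/33.3) = 30.7 × (1/2)^5.4054 ≈ 0.72435 mg.
racukemycin: 124 × (1/2)^(180/41.3) = 124 × (1/2)^4.3584 ≈ 6.0454 mg.
Total = 0.72435 + 6.0454 ≈ 6.7698 mg.

7 mg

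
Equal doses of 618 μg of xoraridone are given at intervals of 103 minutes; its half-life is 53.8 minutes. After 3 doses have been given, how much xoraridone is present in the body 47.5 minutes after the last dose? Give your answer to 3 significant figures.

The 3 doses were given 253.5, 150.5, 47.5 minutes ago.
Total = 618·(1/2)^(253.5/53.8) + 618·(1/2)^(150.5/53.8) + 618·(1/2)^(47.5/53.8)
      = 23.581 + 88.897 + 335.13 ≈ 447.61 μg.

448 μg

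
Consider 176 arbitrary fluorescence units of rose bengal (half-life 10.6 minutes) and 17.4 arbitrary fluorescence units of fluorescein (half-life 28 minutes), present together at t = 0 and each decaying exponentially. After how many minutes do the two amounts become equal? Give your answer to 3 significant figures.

Set 176·(1/2)^(t/10.6) = 17.4·(1/2)^(t/28).
Taking log₂: log₂(176/17.4) = t·(1/10.6 − 1/28).
log₂(10.115) = 3.3384; 1/10.6 − 1/28 = 0.058625.
t = 3.3384 / 0.058625 ≈ 56.945 minutes.

56.9 minutes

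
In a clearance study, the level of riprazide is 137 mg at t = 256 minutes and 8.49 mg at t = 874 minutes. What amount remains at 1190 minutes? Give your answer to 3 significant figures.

2.05 mg

Over Δt = 874 − 256 = 618 minutes, the level fell by a factor of 137/8.49 ≈ 16.137.
n = log₂(16.137) ≈ 4.0123 half-lives, so t½ = 618/4.0123 ≈ 154.03 minutes.
From t = 874 to t = 1190: 8.49 × (1/2)^((1190−874)/154.03) ≈ 2.048 mg.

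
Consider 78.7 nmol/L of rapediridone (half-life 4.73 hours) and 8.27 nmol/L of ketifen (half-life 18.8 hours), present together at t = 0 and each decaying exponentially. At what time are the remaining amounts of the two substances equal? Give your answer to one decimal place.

Set 78.7·(1/2)^(t/4.73) = 8.27·(1/2)^(t/18.8).
Taking log₂: log₂(78.7/8.27) = t·(1/4.73 − 1/18.8).
log₂(9.5163) = 3.2504; 1/4.73 − 1/18.8 = 0.15823.
t = 3.2504 / 0.15823 ≈ 20.543 hours.

20.5 hours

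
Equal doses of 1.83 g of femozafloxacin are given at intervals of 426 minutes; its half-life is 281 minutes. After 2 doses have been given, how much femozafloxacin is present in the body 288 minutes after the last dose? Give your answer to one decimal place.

The 2 doses were given 714, 288 minutes ago.
Total = 1.83·(1/2)^(714/281) + 1.83·(1/2)^(288/281)
      = 0.31445 + 0.89934 ≈ 1.2138 g.

1.2 g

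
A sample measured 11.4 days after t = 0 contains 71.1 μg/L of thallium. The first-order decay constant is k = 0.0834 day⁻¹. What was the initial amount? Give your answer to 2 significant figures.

t½ = ln 2 / k = 0.69315 / 0.0834 ≈ 8.3111 days.
Number of half-lives elapsed: n = 11.4/8.3111 ≈ 1.3717.
A₀ = A × 2^n = 71.1 × 2^1.3717 = 71.1 × 2.5877 ≈ 183.98 μg/L.

180 μg/L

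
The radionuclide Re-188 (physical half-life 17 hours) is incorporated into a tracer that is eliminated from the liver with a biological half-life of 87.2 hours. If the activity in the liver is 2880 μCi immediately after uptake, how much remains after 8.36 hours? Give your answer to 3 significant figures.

1/t_eff = 1/t_phys + 1/t_biol = 1/17 + 1/87.2 = 0.070291 per hour.
t_eff = 17 × 87.2 / (17 + 87.2) ≈ 14.226 hours.
Remaining = 2880 × (1/2)^(8.36/14.226) = 2880 × (1/2)^0.58764 ≈ 1916.4 μCi.

1920 μCi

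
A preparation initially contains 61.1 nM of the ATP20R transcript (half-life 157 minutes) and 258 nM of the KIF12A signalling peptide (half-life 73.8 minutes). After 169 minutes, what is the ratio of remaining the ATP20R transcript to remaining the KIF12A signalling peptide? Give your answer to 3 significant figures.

0.549

ATP20R transcript: 61.1 × (1/2)^(169/157) = 61.1 × (1/2)^1.0764 ≈ 28.974 nM.
KIF12A signalling peptide: 258 × (1/2)^(169/73.8) = 258 × (1/2)^2.29 ≈ 52.756 nM.
Ratio ≈ 28.974 / 52.756 ≈ 0.5492.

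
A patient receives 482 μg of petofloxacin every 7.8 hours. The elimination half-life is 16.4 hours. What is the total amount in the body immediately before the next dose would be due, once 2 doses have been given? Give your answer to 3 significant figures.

596 μg

The 2 doses were given 15.6, 7.8 hours ago.
Total = 482·(1/2)^(15.6/16.4) + 482·(1/2)^(7.8/16.4)
      = 249.29 + 346.64 ≈ 595.92 μg.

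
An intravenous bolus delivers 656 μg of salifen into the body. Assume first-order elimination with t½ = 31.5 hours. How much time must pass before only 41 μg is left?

126 hours

41/656 = 1/16, so 4 half-lives have elapsed.
t = 4 × 31.5 = 126 hours.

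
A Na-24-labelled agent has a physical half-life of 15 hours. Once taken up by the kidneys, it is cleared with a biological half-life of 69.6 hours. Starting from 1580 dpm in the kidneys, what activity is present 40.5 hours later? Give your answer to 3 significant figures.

1/t_eff = 1/t_phys + 1/t_biol = 1/15 + 1/69.6 = 0.081034 per hour.
t_eff = 15 × 69.6 / (15 + 69.6) ≈ 12.34 hours.
Remaining = 1580 × (1/2)^(40.5/12.34) = 1580 × (1/2)^3.2819 ≈ 162.45 dpm.

162 dpm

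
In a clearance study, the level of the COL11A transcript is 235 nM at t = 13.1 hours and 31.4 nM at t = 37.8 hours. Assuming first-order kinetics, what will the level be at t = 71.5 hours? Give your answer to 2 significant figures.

Over Δt = 37.8 − 13.1 = 24.7 hours, the level fell by a factor of 235/31.4 ≈ 7.4841.
n = log₂(7.4841) ≈ 2.9038 half-lives, so t½ = 24.7/2.9038 ≈ 8.506 hours.
From t = 37.8 to t = 71.5: 31.4 × (1/2)^((71.5−37.8)/8.506) ≈ 2.015 nM.

2.0 nM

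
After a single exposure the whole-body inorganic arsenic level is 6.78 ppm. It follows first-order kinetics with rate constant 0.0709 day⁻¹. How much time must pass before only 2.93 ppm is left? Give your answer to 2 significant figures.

12 days

t½ = ln 2 / k = 0.69315 / 0.0709 ≈ 9.7764 days.
Fraction remaining = 2.93/6.78 ≈ 0.43215.
n = log₂(6.78/2.93) = ln(2.314)/ln 2 ≈ 1.2104 half-lives.
t = n × t½ = 1.2104 × 9.7764 ≈ 11.833 days.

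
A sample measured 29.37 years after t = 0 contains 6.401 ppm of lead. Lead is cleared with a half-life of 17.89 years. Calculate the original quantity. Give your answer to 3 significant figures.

Number of half-lives elapsed: n = 29.37/17.89 ≈ 1.6417.
A₀ = A × 2^n = 6.401 × 2^1.6417 = 6.401 × 3.1203 ≈ 19.973 ppm.

20.0 ppm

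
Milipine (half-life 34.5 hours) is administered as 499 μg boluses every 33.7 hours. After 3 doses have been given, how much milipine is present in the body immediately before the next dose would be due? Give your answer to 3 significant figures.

448 μg

The 3 doses were given 101.1, 67.4, 33.7 hours ago.
Total = 499·(1/2)^(101.1/34.5) + 499·(1/2)^(67.4/34.5) + 499·(1/2)^(33.7/34.5)
      = 65.456 + 128.83 + 253.54 ≈ 447.82 μg.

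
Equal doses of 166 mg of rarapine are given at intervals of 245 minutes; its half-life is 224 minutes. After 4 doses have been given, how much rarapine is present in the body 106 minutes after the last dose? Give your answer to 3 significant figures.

214 mg

The 4 doses were given 841, 596, 351, 106 minutes ago.
Total = 166·(1/2)^(841/224) + 166·(1/2)^(596/224) + 166·(1/2)^(351/224) + 166·(1/2)^(106/224)
      = 12.3 + 26.251 + 56.028 + 119.58 ≈ 214.16 mg.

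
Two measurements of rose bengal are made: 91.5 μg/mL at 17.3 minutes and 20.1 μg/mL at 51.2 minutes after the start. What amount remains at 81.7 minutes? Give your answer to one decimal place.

Over Δt = 51.2 − 17.3 = 33.9 minutes, the level fell by a factor of 91.5/20.1 ≈ 4.5522.
n = log₂(4.5522) ≈ 2.1866 half-lives, so t½ = 33.9/2.1866 ≈ 15.504 minutes.
From t = 51.2 to t = 81.7: 20.1 × (1/2)^((81.7−51.2)/15.504) ≈ 5.1403 μg/mL.

5.1 μg/mL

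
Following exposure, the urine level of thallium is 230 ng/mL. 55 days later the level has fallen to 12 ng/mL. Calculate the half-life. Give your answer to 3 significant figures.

12.9 days

A/A₀ = 12/230 ≈ 0.052174.
n = log₂(19.167) ≈ 4.2605 half-lives elapsed in 55 days.
t½ = 55/4.2605 ≈ 12.909 days.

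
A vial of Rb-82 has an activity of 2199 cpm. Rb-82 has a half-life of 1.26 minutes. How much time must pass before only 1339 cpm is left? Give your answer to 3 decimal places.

Fraction remaining = 1339/2199 ≈ 0.60891.
n = log₂(2199/1339) = ln(1.6423)/ln 2 ≈ 0.71569 half-lives.
t = n × t½ = 0.71569 × 1.26 ≈ 0.90177 minutes.

0.902 minutes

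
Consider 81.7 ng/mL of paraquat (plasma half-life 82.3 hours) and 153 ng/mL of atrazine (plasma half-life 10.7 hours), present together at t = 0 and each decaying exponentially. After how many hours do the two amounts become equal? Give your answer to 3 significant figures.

Set 81.7·(1/2)^(t/82.3) = 153·(1/2)^(t/10.7).
Taking log₂: log₂(81.7/153) = t·(1/82.3 − 1/10.7).
log₂(0.53399) = -0.90512; 1/82.3 − 1/10.7 = -0.081307.
t = -0.90512 / -0.081307 ≈ 11.132 hours.

11.1 hours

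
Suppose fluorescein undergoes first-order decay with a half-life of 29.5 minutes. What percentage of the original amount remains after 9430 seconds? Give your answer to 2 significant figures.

9430 seconds = 157.167 minutes.
n = 157.167/29.5 ≈ 5.3277 half-lives.
Fraction remaining = (1/2)^5.3277 ≈ 0.0249, i.e. 2.49%.

2.5%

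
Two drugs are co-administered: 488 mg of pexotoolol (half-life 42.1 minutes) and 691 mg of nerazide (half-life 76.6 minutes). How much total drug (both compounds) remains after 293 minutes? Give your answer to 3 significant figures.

pexotoolol: 488 × (1/2)^(293/42.1) = 488 × (1/2)^6.9596 ≈ 3.9207 mg.
nerazide: 691 × (1/2)^(293/76.6) = 691 × (1/2)^3.8251 ≈ 48.755 mg.
Total = 3.9207 + 48.755 ≈ 52.676 mg.

52.7 mg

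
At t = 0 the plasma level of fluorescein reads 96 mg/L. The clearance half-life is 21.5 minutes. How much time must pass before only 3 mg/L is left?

3/96 = 1/32, so 5 half-lives have elapsed.
t = 5 × 21.5 = 107.5 minutes.

107.5 minutes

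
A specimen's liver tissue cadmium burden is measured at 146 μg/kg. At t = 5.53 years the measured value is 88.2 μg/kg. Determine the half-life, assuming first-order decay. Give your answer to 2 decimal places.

7.61 years

A/A₀ = 88.2/146 ≈ 0.60411.
n = log₂(1.6553) ≈ 0.72712 half-lives elapsed in 5.53 years.
t½ = 5.53/0.72712 ≈ 7.6054 years.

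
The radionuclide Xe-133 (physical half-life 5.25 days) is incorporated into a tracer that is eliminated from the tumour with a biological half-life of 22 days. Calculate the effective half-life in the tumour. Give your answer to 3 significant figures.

4.24 days

1/t_eff = 1/t_phys + 1/t_biol = 1/5.25 + 1/22 = 0.23593 per day.
t_eff = 5.25 × 22 / (5.25 + 22) ≈ 4.2385 days.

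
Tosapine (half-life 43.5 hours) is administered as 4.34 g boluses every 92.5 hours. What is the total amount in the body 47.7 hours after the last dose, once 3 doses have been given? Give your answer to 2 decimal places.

The 3 doses were given 232.7, 140.2, 47.7 hours ago.
Total = 4.34·(1/2)^(232.7/43.5) + 4.34·(1/2)^(140.2/43.5) + 4.34·(1/2)^(47.7/43.5)
      = 0.10645 + 0.46481 + 2.0295 ≈ 2.6008 g.

2.60 g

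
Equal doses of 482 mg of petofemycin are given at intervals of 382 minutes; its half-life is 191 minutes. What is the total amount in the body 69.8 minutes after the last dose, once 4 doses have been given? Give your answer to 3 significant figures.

The 4 doses were given 1215.8, 833.8, 451.8, 69.8 minutes ago.
Total = 482·(1/2)^(1215.8/191) + 482·(1/2)^(833.8/191) + 482·(1/2)^(451.8/191) + 482·(1/2)^(69.8/191)
      = 5.846 + 23.384 + 93.536 + 374.14 ≈ 496.91 mg.

497 mg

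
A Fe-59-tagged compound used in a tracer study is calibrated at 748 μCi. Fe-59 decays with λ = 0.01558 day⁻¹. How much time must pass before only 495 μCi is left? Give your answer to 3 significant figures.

t½ = ln 2 / λ = 0.69315 / 0.01558 ≈ 44.49 days.
Fraction remaining = 495/748 ≈ 0.66176.
n = log₂(748/495) = ln(1.5111)/ln 2 ≈ 0.59561 half-lives.
t = n × t½ = 0.59561 × 44.49 ≈ 26.498 days.

26.5 days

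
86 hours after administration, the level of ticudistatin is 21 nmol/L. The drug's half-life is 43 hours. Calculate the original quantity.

Number of half-lives elapsed: n = 86/43 ≈ 2.
A₀ = A × 2^n = 21 × 2^2 = 21 × 4 ≈ 84 nmol/L.

84 nmol/L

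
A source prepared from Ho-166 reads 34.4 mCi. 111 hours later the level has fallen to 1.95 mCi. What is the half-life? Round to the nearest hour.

27 hours

A/A₀ = 1.95/34.4 ≈ 0.056686.
n = log₂(17.641) ≈ 4.1409 half-lives elapsed in 111 hours.
t½ = 111/4.1409 ≈ 26.806 hours.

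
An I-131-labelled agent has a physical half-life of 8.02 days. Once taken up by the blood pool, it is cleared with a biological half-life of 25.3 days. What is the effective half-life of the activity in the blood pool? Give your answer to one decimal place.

1/t_eff = 1/t_phys + 1/t_biol = 1/8.02 + 1/25.3 = 0.16421 per day.
t_eff = 8.02 × 25.3 / (8.02 + 25.3) ≈ 6.0896 days.

6.1 days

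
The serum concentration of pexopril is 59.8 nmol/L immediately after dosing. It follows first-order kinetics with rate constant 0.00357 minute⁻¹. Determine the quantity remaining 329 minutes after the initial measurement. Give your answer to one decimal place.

t½ = ln 2 / λ = 0.69315 / 0.00357 ≈ 194.16 minutes.
Number of half-lives: n = 329/194.16 ≈ 1.6945.
Remaining = 59.8 × (1/2)^1.6945 = 59.8 × 0.30896 ≈ 18.476 nmol/L.

18.5 nmol/L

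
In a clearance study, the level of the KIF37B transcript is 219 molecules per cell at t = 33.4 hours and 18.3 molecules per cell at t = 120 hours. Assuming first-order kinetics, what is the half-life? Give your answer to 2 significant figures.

Over Δt = 120 − 33.4 = 86.6 hours, the level fell by a factor of 219/18.3 ≈ 11.967.
n = log₂(11.967) ≈ 3.581 half-lives, so t½ = 86.6/3.581 ≈ 24.183 hours.

24 hours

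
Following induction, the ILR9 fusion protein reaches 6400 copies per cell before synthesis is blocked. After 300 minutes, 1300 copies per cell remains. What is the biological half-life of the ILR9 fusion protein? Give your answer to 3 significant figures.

130 minutes

A/A₀ = 1300/6400 ≈ 0.20312.
n = log₂(4.9231) ≈ 2.2996 half-lives elapsed in 300 minutes.
t½ = 300/2.2996 ≈ 130.46 minutes.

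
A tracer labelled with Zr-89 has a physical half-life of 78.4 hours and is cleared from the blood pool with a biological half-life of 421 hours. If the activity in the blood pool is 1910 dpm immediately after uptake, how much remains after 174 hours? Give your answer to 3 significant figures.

1/t_eff = 1/t_phys + 1/t_biol = 1/78.4 + 1/421 = 0.01513 per hour.
t_eff = 78.4 × 421 / (78.4 + 421) ≈ 66.092 hours.
Remaining = 1910 × (1/2)^(174/66.092) = 1910 × (1/2)^2.6327 ≈ 307.97 dpm.

308 dpm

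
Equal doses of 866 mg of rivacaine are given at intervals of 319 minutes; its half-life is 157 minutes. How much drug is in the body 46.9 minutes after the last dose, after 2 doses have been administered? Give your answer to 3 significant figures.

The 2 doses were given 365.9, 46.9 minutes ago.
Total = 866·(1/2)^(365.9/157) + 866·(1/2)^(46.9/157)
      = 172.17 + 704.03 ≈ 876.2 mg.

876 mg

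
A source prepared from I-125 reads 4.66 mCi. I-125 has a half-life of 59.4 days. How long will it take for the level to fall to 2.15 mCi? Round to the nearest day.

Fraction remaining = 2.15/4.66 ≈ 0.46137.
n = log₂(4.66/2.15) = ln(2.1674)/ln 2 ≈ 1.116 half-lives.
t = n × t½ = 1.116 × 59.4 ≈ 66.29 days.

66 days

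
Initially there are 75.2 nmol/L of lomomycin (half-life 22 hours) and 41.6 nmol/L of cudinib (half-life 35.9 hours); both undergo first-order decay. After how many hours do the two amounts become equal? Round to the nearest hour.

Set 75.2·(1/2)^(t/22) = 41.6·(1/2)^(t/35.9).
Taking log₂: log₂(75.2/41.6) = t·(1/22 − 1/35.9).
log₂(1.8077) = 0.85415; 1/22 − 1/35.9 = 0.017599.
t = 0.85415 / 0.017599 ≈ 48.533 hours.

49 hours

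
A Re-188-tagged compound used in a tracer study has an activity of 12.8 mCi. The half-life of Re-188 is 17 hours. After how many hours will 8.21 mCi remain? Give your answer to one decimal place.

Fraction remaining = 8.21/12.8 ≈ 0.64141.
n = log₂(12.8/8.21) = ln(1.5591)/ln 2 ≈ 0.64069 half-lives.
t = n × t½ = 0.64069 × 17 ≈ 10.892 hours.

10.9 hours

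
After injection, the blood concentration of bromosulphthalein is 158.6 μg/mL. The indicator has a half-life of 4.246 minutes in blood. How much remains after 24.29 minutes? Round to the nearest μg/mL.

Number of half-lives: n = 24.29/4.246 ≈ 5.7207.
Remaining = 158.6 × (1/2)^5.7207 = 158.6 × 0.018963 ≈ 3.0075 μg/mL.

3 μg/mL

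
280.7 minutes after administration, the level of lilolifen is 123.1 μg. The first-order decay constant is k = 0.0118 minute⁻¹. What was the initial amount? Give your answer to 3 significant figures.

t½ = ln 2 / k = 0.69315 / 0.0118 ≈ 58.741 minutes.
Number of half-lives elapsed: n = 280.7/58.741 ≈ 4.7786.
A₀ = A × 2^n = 123.1 × 2^4.7786 = 123.1 × 27.447 ≈ 3378.7 μg.

3380 μg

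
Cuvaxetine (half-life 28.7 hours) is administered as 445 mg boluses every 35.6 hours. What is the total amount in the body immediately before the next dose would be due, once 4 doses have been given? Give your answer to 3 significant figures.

316 mg

The 4 doses were given 142.4, 106.8, 71.2, 35.6 hours ago.
Total = 445·(1/2)^(142.4/28.7) + 445·(1/2)^(106.8/28.7) + 445·(1/2)^(71.2/28.7) + 445·(1/2)^(35.6/28.7)
      = 14.281 + 33.74 + 79.718 + 188.35 ≈ 316.08 mg.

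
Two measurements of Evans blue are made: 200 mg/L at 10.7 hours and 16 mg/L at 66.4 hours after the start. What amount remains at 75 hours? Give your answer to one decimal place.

10.8 mg/L

Over Δt = 66.4 − 10.7 = 55.7 hours, the level fell by a factor of 200/16 ≈ 12.5.
n = log₂(12.5) ≈ 3.6439 half-lives, so t½ = 55.7/3.6439 ≈ 15.286 hours.
From t = 66.4 to t = 75: 16 × (1/2)^((75−66.4)/15.286) ≈ 10.833 mg/L.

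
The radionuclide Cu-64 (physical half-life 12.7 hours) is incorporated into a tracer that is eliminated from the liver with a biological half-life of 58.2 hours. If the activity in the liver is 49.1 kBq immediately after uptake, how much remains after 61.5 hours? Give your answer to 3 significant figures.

1/t_eff = 1/t_phys + 1/t_biol = 1/12.7 + 1/58.2 = 0.095922 per hour.
t_eff = 12.7 × 58.2 / (12.7 + 58.2) ≈ 10.425 hours.
Remaining = 49.1 × (1/2)^(61.5/10.425) = 49.1 × (1/2)^5.8992 ≈ 0.8227 kBq.

0.823 kBq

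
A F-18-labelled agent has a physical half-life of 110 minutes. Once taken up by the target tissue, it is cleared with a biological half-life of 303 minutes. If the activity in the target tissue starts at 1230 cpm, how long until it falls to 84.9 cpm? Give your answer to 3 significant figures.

311 minutes

1/t_eff = 1/t_phys + 1/t_biol = 1/110 + 1/303 = 0.012391 per minute.
t_eff = 110 × 303 / (110 + 303) ≈ 80.702 minutes.
n = log₂(1230/84.9) ≈ 3.8567; t = 3.8567 × 80.702 ≈ 311.25 minutes.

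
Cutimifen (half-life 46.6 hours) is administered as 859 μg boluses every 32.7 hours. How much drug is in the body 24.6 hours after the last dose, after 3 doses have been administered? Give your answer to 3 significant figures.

The 3 doses were given 90, 57.3, 24.6 hours ago.
Total = 859·(1/2)^(90/46.6) + 859·(1/2)^(57.3/46.6) + 859·(1/2)^(24.6/46.6)
      = 225.22 + 366.3 + 595.77 ≈ 1187.3 μg.

1190 μg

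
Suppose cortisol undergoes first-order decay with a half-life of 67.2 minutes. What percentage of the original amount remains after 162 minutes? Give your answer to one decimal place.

18.8%

n = 162/67.2 ≈ 2.4107 half-lives.
Fraction remaining = (1/2)^2.4107 ≈ 0.18806, i.e. 18.806%.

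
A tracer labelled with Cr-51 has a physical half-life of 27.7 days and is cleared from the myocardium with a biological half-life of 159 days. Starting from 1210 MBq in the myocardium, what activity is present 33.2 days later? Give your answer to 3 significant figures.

1/t_eff = 1/t_phys + 1/t_biol = 1/27.7 + 1/159 = 0.04239 per day.
t_eff = 27.7 × 159 / (27.7 + 159) ≈ 23.59 days.
Remaining = 1210 × (1/2)^(33.2/23.59) = 1210 × (1/2)^1.4074 ≈ 456.17 MBq.

456 MBq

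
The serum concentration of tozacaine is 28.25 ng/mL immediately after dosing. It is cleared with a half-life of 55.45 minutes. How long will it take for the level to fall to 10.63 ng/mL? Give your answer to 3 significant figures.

78.2 minutes

Fraction remaining = 10.63/28.25 ≈ 0.37628.
n = log₂(28.25/10.63) = ln(2.6576)/ln 2 ≈ 1.4101 half-lives.
t = n × t½ = 1.4101 × 55.45 ≈ 78.191 minutes.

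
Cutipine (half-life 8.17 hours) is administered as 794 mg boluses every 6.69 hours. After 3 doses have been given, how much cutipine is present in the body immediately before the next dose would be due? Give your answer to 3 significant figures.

The 3 doses were given 20.07, 13.38, 6.69 hours ago.
Total = 794·(1/2)^(20.07/8.17) + 794·(1/2)^(13.38/8.17) + 794·(1/2)^(6.69/8.17)
      = 144.65 + 255.17 + 450.11 ≈ 849.93 mg.

850 mg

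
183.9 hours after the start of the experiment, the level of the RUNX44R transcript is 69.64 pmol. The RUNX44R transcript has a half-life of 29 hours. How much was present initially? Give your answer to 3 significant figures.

5650 pmol

Number of half-lives elapsed: n = 183.9/29 ≈ 6.3414.
A₀ = A × 2^n = 69.64 × 2^6.3414 = 69.64 × 81.086 ≈ 5646.8 pmol.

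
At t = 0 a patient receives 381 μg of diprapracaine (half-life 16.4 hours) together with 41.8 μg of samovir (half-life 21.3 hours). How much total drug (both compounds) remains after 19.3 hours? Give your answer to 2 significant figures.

diprapracaine: 381 × (1/2)^(19.3/16.4) = 381 × (1/2)^1.1768 ≈ 168.52 μg.
samovir: 41.8 × (1/2)^(19.3/21.3) = 41.8 × (1/2)^0.9061 ≈ 22.306 μg.
Total = 168.52 + 22.306 ≈ 190.83 μg.

190 μg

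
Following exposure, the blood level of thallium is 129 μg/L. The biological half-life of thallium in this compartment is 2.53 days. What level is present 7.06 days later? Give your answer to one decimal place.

Number of half-lives: n = 7.06/2.53 ≈ 2.7905.
Remaining = 129 × (1/2)^2.7905 = 129 × 0.14453 ≈ 18.645 μg/L.

18.6 μg/L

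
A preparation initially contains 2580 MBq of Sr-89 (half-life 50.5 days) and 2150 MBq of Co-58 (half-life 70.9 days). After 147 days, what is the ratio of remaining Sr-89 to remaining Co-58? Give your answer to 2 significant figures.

0.67

Sr-89: 2580 × (1/2)^(147/50.5) = 2580 × (1/2)^2.9109 ≈ 343.05 MBq.
Co-58: 2150 × (1/2)^(147/70.9) = 2150 × (1/2)^2.0733 ≈ 510.86 MBq.
Ratio ≈ 343.05 / 510.86 ≈ 0.67151.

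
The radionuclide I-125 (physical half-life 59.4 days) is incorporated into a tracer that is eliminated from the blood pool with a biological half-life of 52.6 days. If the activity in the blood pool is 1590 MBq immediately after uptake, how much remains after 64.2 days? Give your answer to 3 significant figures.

1/t_eff = 1/t_phys + 1/t_biol = 1/59.4 + 1/52.6 = 0.035846 per day.
t_eff = 59.4 × 52.6 / (59.4 + 52.6) ≈ 27.897 days.
Remaining = 1590 × (1/2)^(64.2/27.897) = 1590 × (1/2)^2.3013 ≈ 322.57 MBq.

323 MBq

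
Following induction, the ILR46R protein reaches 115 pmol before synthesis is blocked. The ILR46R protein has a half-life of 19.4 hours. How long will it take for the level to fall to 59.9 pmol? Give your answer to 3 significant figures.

18.3 hours

Fraction remaining = 59.9/115 ≈ 0.52087.
n = log₂(115/59.9) = ln(1.9199)/ln 2 ≈ 0.94101 half-lives.
t = n × t½ = 0.94101 × 19.4 ≈ 18.256 hours.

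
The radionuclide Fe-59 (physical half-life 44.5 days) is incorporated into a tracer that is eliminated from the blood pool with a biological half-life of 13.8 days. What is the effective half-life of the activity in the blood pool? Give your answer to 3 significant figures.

1/t_eff = 1/t_phys + 1/t_biol = 1/44.5 + 1/13.8 = 0.094936 per day.
t_eff = 44.5 × 13.8 / (44.5 + 13.8) ≈ 10.533 days.

10.5 days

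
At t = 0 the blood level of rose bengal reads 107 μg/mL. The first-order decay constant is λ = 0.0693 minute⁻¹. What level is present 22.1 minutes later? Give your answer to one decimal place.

23.1 μg/mL

t½ = ln 2 / λ = 0.69315 / 0.0693 ≈ 10.002 minutes.
Number of half-lives: n = 22.1/10.002 ≈ 2.2095.
Remaining = 107 × (1/2)^2.2095 = 107 × 0.2162 ≈ 23.134 μg/mL.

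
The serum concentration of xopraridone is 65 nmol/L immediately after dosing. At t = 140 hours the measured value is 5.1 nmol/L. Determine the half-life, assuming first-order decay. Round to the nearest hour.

38 hours

A/A₀ = 5.1/65 ≈ 0.078462.
n = log₂(12.745) ≈ 3.6719 half-lives elapsed in 140 hours.
t½ = 140/3.6719 ≈ 38.128 hours.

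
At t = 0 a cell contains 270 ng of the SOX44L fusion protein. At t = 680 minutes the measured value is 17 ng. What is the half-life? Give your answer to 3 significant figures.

A/A₀ = 17/270 ≈ 0.062963.
n = log₂(15.882) ≈ 3.9894 half-lives elapsed in 680 minutes.
t½ = 680/3.9894 ≈ 170.45 minutes.

170 minutes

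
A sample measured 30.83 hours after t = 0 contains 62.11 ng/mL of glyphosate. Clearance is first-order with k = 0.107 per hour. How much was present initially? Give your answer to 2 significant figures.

t½ = ln 2 / k = 0.69315 / 0.107 ≈ 6.478 hours.
Number of half-lives elapsed: n = 30.83/6.478 ≈ 4.7592.
A₀ = A × 2^n = 62.11 × 2^4.7592 = 62.11 × 27.08 ≈ 1682 ng/mL.

1700 ng/mL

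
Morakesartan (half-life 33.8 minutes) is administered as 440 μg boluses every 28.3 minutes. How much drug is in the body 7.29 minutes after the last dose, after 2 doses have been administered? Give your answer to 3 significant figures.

The 2 doses were given 35.59, 7.29 minutes ago.
Total = 440·(1/2)^(35.59/33.8) + 440·(1/2)^(7.29/33.8)
      = 212.07 + 378.9 ≈ 590.97 μg.

591 μg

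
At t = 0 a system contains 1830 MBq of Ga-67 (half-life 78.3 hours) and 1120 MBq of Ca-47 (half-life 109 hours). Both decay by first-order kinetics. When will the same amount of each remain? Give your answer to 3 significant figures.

Set 1830·(1/2)^(t/78.3) = 1120·(1/2)^(t/109).
Taking log₂: log₂(1830/1120) = t·(1/78.3 − 1/109).
log₂(1.6339) = 0.70834; 1/78.3 − 1/109 = 0.0035971.
t = 0.70834 / 0.0035971 ≈ 196.92 hours.

197 hours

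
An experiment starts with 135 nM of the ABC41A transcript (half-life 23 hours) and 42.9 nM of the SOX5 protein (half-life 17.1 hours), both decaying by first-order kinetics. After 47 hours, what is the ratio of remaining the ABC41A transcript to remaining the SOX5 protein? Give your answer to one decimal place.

5.1

ABC41A transcript: 135 × (1/2)^(47/23) = 135 × (1/2)^2.0435 ≈ 32.748 nM.
SOX5 protein: 42.9 × (1/2)^(47/17.1) = 42.9 × (1/2)^2.7485 ≈ 6.3836 nM.
Ratio ≈ 32.748 / 6.3836 ≈ 5.13.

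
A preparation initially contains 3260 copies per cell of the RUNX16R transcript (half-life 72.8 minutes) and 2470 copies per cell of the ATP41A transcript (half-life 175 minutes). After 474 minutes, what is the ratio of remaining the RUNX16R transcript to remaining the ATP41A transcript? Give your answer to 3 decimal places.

0.095

RUNX16R transcript: 3260 × (1/2)^(474/72.8) = 3260 × (1/2)^6.511 ≈ 35.745 copies per cell.
ATP41A transcript: 2470 × (1/2)^(474/175) = 2470 × (1/2)^2.7086 ≈ 377.86 copies per cell.
Ratio ≈ 35.745 / 377.86 ≈ 0.094597.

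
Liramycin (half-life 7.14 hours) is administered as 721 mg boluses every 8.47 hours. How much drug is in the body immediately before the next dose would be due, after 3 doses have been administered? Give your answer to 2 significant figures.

520 mg

The 3 doses were given 25.41, 16.94, 8.47 hours ago.
Total = 721·(1/2)^(25.41/7.14) + 721·(1/2)^(16.94/7.14) + 721·(1/2)^(8.47/7.14)
      = 61.182 + 139.23 + 316.83 ≈ 517.24 mg.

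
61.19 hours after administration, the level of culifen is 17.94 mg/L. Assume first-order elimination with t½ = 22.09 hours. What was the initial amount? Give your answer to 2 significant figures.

120 mg/L

Number of half-lives elapsed: n = 61.19/22.09 ≈ 2.77.
A₀ = A × 2^n = 17.94 × 2^2.77 = 17.94 × 6.8212 ≈ 122.37 mg/L.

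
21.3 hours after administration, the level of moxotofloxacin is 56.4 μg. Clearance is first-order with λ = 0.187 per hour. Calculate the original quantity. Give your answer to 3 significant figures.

t½ = ln 2 / λ = 0.69315 / 0.187 ≈ 3.7067 hours.
Number of half-lives elapsed: n = 21.3/3.7067 ≈ 5.7464.
A₀ = A × 2^n = 56.4 × 2^5.7464 = 56.4 × 53.683 ≈ 3027.7 μg.

3030 μg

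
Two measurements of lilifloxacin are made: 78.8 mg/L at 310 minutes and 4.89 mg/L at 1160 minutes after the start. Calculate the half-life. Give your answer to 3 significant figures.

212 minutes

Over Δt = 1160 − 310 = 850 minutes, the level fell by a factor of 78.8/4.89 ≈ 16.115.
n = log₂(16.115) ≈ 4.0103 half-lives, so t½ = 850/4.0103 ≈ 211.95 minutes.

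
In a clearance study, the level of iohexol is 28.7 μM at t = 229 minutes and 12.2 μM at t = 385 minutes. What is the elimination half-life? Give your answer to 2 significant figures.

Over Δt = 385 − 229 = 156 minutes, the level fell by a factor of 28.7/12.2 ≈ 2.3525.
n = log₂(2.3525) ≈ 1.2342 half-lives, so t½ = 156/1.2342 ≈ 126.4 minutes.

130 minutes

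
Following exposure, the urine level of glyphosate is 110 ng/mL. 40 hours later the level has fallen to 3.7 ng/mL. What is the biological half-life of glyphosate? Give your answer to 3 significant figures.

A/A₀ = 3.7/110 ≈ 0.033636.
n = log₂(29.73) ≈ 4.8938 half-lives elapsed in 40 hours.
t½ = 40/4.8938 ≈ 8.1735 hours.

8.17 hours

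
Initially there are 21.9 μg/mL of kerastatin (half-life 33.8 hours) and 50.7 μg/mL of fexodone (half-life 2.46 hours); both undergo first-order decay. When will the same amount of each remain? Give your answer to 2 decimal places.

3.21 hours

Set 21.9·(1/2)^(t/33.8) = 50.7·(1/2)^(t/2.46).
Taking log₂: log₂(21.9/50.7) = t·(1/33.8 − 1/2.46).
log₂(0.43195) = -1.2111; 1/33.8 − 1/2.46 = -0.37692.
t = -1.2111 / -0.37692 ≈ 3.213 hours.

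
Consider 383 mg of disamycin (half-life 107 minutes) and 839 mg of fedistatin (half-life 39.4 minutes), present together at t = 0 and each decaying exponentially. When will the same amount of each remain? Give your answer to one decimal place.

70.6 minutes

Set 383·(1/2)^(t/107) = 839·(1/2)^(t/39.4).
Taking log₂: log₂(383/839) = t·(1/107 − 1/39.4).
log₂(0.4565) = -1.1313; 1/107 − 1/39.4 = -0.016035.
t = -1.1313 / -0.016035 ≈ 70.554 minutes.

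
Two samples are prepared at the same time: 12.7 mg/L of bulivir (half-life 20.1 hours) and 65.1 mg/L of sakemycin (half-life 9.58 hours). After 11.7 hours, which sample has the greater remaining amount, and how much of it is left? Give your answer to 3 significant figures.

bulivir: 12.7 × (1/2)^0.58209 ≈ 8.4835 mg/L.
sakemycin: 65.1 × (1/2)^1.2213 ≈ 27.921 mg/L.
Sakemycin has more remaining, at ≈ 27.921 mg/L.

sakemycin, 27.9 mg/L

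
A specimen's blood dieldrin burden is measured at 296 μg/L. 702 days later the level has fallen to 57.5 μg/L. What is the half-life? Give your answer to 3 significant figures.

297 days

A/A₀ = 57.5/296 ≈ 0.19426.
n = log₂(5.1478) ≈ 2.364 half-lives elapsed in 702 days.
t½ = 702/2.364 ≈ 296.96 days.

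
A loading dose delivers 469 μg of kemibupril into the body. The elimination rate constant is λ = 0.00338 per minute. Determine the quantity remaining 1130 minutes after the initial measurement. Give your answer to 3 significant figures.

10.3 μg

t½ = ln 2 / λ = 0.69315 / 0.00338 ≈ 205.07 minutes.
Number of half-lives: n = 1130/205.07 ≈ 5.5102.
Remaining = 469 × (1/2)^5.5102 = 469 × 0.021941 ≈ 10.29 μg.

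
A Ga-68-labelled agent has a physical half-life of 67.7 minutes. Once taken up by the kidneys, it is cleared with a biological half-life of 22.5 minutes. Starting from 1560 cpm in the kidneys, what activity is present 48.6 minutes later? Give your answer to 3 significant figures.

212 cpm

1/t_eff = 1/t_phys + 1/t_biol = 1/67.7 + 1/22.5 = 0.059215 per minute.
t_eff = 67.7 × 22.5 / (67.7 + 22.5) ≈ 16.887 minutes.
Remaining = 1560 × (1/2)^(48.6/16.887) = 1560 × (1/2)^2.8779 ≈ 212.23 cpm.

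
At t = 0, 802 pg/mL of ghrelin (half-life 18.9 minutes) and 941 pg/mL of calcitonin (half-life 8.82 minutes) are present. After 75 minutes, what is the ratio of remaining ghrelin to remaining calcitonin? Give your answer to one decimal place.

19.8

ghrelin: 802 × (1/2)^(75/18.9) = 802 × (1/2)^3.9683 ≈ 51.24 pg/mL.
calcitonin: 941 × (1/2)^(75/8.82) = 941 × (1/2)^8.5034 ≈ 2.593 pg/mL.
Ratio ≈ 51.24 / 2.593 ≈ 19.761.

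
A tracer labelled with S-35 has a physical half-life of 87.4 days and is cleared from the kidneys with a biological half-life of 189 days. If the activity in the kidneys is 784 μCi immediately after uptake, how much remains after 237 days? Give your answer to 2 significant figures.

1/t_eff = 1/t_phys + 1/t_biol = 1/87.4 + 1/189 = 0.016733 per day.
t_eff = 87.4 × 189 / (87.4 + 189) ≈ 59.763 days.
Remaining = 784 × (1/2)^(237/59.763) = 784 × (1/2)^3.9656 ≈ 50.181 μCi.

50 μCi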